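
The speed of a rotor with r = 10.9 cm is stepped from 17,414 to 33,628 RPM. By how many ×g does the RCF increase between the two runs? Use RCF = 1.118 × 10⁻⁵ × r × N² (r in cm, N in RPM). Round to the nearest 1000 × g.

RCF₁ = 1.118 × 10⁻⁵ × 10.9 × (17414)² = 1.118 × 10⁻⁵ × 10.9 × 303,247,396 ≈ 36,954.3 × g
RCF₂ = 1.118 × 10⁻⁵ × 10.9 × (33628)² = 1.118 × 10⁻⁵ × 10.9 × 1,130,842,384 ≈ 137,806.7 × g
Increase = 137,806.7 − 36,954.3 = 100,852.4

≈ 101000 ×g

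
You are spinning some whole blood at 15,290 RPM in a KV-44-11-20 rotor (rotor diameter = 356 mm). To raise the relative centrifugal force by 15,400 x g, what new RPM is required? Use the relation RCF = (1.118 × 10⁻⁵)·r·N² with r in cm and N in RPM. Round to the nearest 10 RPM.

r = 356 mm / 2 = 178 mm = 17.8 cm
Current RCF = 1.118 × 10⁻⁵ × 17.8 × (15290)² = 1.118 × 10⁻⁵ × 17.8 × 233,784,100 ≈ 46,524 × g
Target RCF = 46,524 + 15,400 = 61,924 × g
N² = 61,924 / (19.9004 × 10⁻⁵) = 311,169,625
N ≈ √311,169,625 ≈ 17,640.0

≈ 17640 RPM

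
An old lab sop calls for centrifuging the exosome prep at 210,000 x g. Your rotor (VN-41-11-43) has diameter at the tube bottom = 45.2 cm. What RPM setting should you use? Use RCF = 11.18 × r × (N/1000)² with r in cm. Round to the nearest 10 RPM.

N ≈ 28830 RPM

r = 45.2 / 2 = 22.6 cm
RCF = 11.18 × r × (N/1000)²
210,000 = 11.18 × 22.6 × (N/1000)²
(N/1000)² = 210,000 / 252.668 = 831.1302
N = 1000 × √831.1302 ≈ 28,829.3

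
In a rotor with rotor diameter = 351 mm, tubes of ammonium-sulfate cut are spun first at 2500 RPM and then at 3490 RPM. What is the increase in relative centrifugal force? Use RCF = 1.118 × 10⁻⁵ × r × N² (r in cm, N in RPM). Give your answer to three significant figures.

1160 ×g

r = 351 mm / 2 = 175.5 mm = 17.55 cm
RCF₁ = 1.118 × 10⁻⁵ × 17.55 × (2500)² = 1.118 × 10⁻⁵ × 17.55 × 6,250,000 ≈ 1,226.3 × g
RCF₂ = 1.118 × 10⁻⁵ × 17.55 × (3490)² = 1.118 × 10⁻⁵ × 17.55 × 12,180,100 ≈ 2,389.8 × g
Increase = 2,389.8 − 1,226.3 = 1,163.5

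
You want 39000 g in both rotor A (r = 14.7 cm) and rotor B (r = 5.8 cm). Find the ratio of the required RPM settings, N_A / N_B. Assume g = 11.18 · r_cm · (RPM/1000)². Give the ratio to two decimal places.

0.63

At fixed RCF, N ∝ 1/√r, so N_A/N_B = √(r_B/r_A) = √(5.8/14.7) = √0.394558 = 0.6281.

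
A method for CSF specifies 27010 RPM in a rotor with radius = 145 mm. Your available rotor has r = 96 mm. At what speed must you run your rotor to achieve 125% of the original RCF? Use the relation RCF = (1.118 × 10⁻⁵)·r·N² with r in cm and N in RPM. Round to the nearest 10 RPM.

Original rotor: r = 145 mm = 14.5 cm
RCF = 1.118 × 10⁻⁵ × r × N²
RCF_original = 1.118 × 10⁻⁵ × 14.5 × (27010)² = 1.118 × 10⁻⁵ × 14.5 × 729,540,100 ≈ 118,265.7 × g
Target RCF = 1.25 × 118,265.7 ≈ 147,832.1 × g
Your rotor: r = 96 mm = 9.6 cm
147,832.1 = 1.118 × 10⁻⁵ × 9.6 × N²
N² = 147,832.1 / (10.7328 × 10⁻⁵) = 1,377,386,143
N ≈ √1,377,386,143 ≈ 37,113.2

37110 RPM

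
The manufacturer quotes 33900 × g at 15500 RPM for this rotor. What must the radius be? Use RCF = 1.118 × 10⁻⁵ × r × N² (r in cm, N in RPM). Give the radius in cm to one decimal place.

≈ 12.6 cm

RCF = 1.118 × 10⁻⁵ × r × N²
33900 = 1.118 × 10⁻⁵ × r × (15500)²
r = 33900 / (1.118 × 10⁻⁵ × 240,250,000) = 33900 / 2685.995 ≈ 12.621 cm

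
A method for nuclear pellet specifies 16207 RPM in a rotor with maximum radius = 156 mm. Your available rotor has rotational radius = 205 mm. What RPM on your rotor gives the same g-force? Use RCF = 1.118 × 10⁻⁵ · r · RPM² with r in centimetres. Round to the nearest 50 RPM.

Original rotor: r = 156 mm = 15.6 cm
RCF = 1.118 × 10⁻⁵ × r × N²
RCF_original = 1.118 × 10⁻⁵ × 15.6 × (16207)² = 1.118 × 10⁻⁵ × 15.6 × 262,666,849 ≈ 45,811.2 × g
Your rotor: r = 205 mm = 20.5 cm
45,811.2 = 1.118 × 10⁻⁵ × 20.5 × N²
N² = 45,811.2 / (22.919 × 10⁻⁵) = 199,883,066
N ≈ √199,883,066 ≈ 14,138.0

≈ 14150 RPM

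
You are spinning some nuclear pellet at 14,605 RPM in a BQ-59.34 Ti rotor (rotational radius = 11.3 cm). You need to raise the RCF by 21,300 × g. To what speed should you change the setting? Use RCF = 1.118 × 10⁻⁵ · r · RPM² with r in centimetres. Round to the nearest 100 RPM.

≈ 19500 RPM

Current RCF = 1.118 × 10⁻⁵ × 11.3 × (14605)² = 1.118 × 10⁻⁵ × 11.3 × 213,306,025 ≈ 26,947.8 × g
Target RCF = 26,947.8 + 21,300 = 48,247.8 × g
N² = 48,247.8 / (12.6334 × 10⁻⁵) = 381,906,692
N ≈ √381,906,692 ≈ 19,542.4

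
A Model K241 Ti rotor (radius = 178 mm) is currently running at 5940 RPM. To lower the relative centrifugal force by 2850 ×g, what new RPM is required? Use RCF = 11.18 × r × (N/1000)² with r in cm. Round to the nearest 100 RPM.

≈ 4600 RPM

r = 178 mm = 17.8 cm
Current RCF = 11.18 × 17.8 × (5.94)² = 11.18 × 17.8 × 35.2836 ≈ 7,021.6 × g
Target RCF = 7,021.6 − 2,850 = 4,171.6 × g
(N/1000)² = 4,171.6 / 199.004 = 20.96239
N = 1000 × √20.96239 ≈ 4,578.5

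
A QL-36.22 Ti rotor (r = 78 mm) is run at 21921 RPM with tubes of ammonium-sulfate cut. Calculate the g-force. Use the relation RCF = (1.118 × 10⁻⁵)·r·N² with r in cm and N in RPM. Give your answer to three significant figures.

r = 78 mm = 7.8 cm
RCF = 1.118 × 10⁻⁵ × 7.8 × (21921)² = 1.118 × 10⁻⁵ × 7.8 × 480,530,241 ≈ 41,904.2 × g

≈ 41900 ×g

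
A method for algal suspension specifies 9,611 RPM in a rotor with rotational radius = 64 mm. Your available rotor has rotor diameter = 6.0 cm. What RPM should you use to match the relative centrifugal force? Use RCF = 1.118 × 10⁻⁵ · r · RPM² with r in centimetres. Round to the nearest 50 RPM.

14050 RPM

Original rotor: r = 64 mm = 6.4 cm
RCF = 1.118 × 10⁻⁵ × r × N²
RCF_original = 1.118 × 10⁻⁵ × 6.4 × (9611)² = 1.118 × 10⁻⁵ × 6.4 × 92,371,321 ≈ 6,609.4 × g
Your rotor: r = 6.0 / 2 = 3 cm
6,609.4 = 1.118 × 10⁻⁵ × 3 × N²
N² = 6,609.4 / (3.354 × 10⁻⁵) = 197,060,227
N ≈ √197,060,227 ≈ 14,037.8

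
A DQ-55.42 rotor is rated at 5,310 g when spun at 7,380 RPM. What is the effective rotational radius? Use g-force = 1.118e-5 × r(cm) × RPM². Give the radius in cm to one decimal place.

8.7 cm

RCF = 1.118 × 10⁻⁵ × r × N²
5310 = 1.118 × 10⁻⁵ × r × (7380)²
r = 5310 / (1.118 × 10⁻⁵ × 54,464,400) = 5310 / 608.912 ≈ 8.720 cm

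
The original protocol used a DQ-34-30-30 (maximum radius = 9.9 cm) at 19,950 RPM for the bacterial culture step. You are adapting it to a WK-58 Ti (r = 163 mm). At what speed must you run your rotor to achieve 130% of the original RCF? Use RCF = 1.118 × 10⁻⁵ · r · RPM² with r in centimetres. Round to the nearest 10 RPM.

RCF_original = 1.118 × 10⁻⁵ × 9.9 × (19950)² = 1.118 × 10⁻⁵ × 9.9 × 398,002,500 ≈ 44,051.7 × g
Target RCF = 1.3 × 44,051.7 ≈ 57,267.2 × g
Your rotor: r = 163 mm = 16.3 cm
57,267.2 = 1.118 × 10⁻⁵ × 16.3 × N²
N² = 57,267.2 / (18.2234 × 10⁻⁵) = 314,250,908
N ≈ √314,250,908 ≈ 17,727.1

17730 RPM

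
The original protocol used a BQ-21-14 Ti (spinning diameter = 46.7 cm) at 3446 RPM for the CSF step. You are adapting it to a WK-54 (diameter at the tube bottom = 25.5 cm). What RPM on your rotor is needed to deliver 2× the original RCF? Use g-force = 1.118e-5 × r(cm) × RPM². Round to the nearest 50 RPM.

Original rotor: r = 46.7 / 2 = 23.35 cm
RCF_original = 1.118 × 10⁻⁵ × 23.35 × (3446)² = 1.118 × 10⁻⁵ × 23.35 × 11,874,916 ≈ 3,100 × g
Target RCF = 2 × 3,100 ≈ 6,200 × g
Your rotor: r = 25.5 / 2 = 12.75 cm
6,200 = 1.118 × 10⁻⁵ × 12.75 × N²
N² = 6,200 / (14.2545 × 10⁻⁵) = 43,495,037
N ≈ √43,495,037 ≈ 6,595.1

6600 RPM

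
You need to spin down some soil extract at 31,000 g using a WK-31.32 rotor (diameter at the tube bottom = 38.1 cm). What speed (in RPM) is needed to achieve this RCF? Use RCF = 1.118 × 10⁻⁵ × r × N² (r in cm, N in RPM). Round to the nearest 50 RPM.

r = 38.1 / 2 = 19.05 cm
31,000 = 1.118 × 10⁻⁵ × 19.05 × N²
N² = 31,000 / (21.2979 × 10⁻⁵) = 145,554,257
N ≈ √145,554,257 ≈ 12,064.6

≈ 12050 RPM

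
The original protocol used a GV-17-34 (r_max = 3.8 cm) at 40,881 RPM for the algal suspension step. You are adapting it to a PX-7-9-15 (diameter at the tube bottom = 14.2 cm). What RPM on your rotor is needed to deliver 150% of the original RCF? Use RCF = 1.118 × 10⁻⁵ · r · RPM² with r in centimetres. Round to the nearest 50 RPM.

≈ 36650 RPM

RCF_original = 1.118 × 10⁻⁵ × 3.8 × (40881)² = 1.118 × 10⁻⁵ × 3.8 × 1,671,256,161 ≈ 71,001.6 × g
Target RCF = 1.5 × 71,001.6 ≈ 106,502.4 × g
Your rotor: r = 14.2 / 2 = 7.1 cm
106,502.4 = 1.118 × 10⁻⁵ × 7.1 × N²
N² = 106,502.4 / (7.9378 × 10⁻⁵) = 1,341,711,809
N ≈ √1,341,711,809 ≈ 36,629.4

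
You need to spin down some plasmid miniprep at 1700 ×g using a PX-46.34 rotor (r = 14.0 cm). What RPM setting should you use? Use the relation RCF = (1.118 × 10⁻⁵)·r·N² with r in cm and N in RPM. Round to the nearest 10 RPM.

N ≈ 3300 RPM

1,700 = 1.118 × 10⁻⁵ × 14 × N²
N² = 1,700 / (15.652 × 10⁻⁵) = 10,861,232
N ≈ √10,861,232 ≈ 3,295.6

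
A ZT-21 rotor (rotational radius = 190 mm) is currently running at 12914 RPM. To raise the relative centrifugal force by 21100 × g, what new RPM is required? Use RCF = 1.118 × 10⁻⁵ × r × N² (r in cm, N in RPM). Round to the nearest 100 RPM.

≈ 16300 RPM

r = 190 mm = 19.0 cm
Current RCF = 1.118 × 10⁻⁵ × 19 × (12914)² = 1.118 × 10⁻⁵ × 19 × 166,771,396 ≈ 35,425.6 × g
Target RCF = 35,425.6 + 21,100 = 56,525.6 × g
N² = 56,525.6 / (21.242 × 10⁻⁵) = 266,103,003
N ≈ √266,103,003 ≈ 16,312.7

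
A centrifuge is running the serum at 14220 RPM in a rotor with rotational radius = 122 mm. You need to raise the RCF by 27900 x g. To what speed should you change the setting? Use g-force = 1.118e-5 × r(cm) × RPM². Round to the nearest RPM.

r = 122 mm = 12.2 cm
Current RCF = 1.118 × 10⁻⁵ × 12.2 × (14220)² = 1.118 × 10⁻⁵ × 12.2 × 202,208,400 ≈ 27,580.4 × g
Target RCF = 27,580.4 + 27,900 = 55,480.4 × g
N² = 55,480.4 / (13.6396 × 10⁻⁵) = 406,759,729
N ≈ √406,759,729 ≈ 20,168.3

≈ 20168 RPM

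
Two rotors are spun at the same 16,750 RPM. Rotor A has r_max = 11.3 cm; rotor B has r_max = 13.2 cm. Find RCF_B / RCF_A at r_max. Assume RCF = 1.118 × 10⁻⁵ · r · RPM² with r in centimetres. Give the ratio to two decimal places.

1.17

At fixed N, RCF ∝ r, so RCF_B/RCF_A = r_B/r_A = 13.2 / 11.3 = 1.1681.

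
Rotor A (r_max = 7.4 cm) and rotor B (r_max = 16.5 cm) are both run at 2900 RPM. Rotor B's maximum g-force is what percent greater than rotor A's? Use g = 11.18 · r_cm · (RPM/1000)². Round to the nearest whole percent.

123%

At equal RPM, RCF scales linearly with r: ratio = 16.5 / 7.4 = 2.2297.
So rotor B delivers 123.0% more g-force.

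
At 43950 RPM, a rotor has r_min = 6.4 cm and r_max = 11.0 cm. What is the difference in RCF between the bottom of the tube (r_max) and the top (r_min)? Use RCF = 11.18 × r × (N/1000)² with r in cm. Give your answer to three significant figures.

RCF_max = 11.18 × 11 × (43.95)² = 11.18 × 11 × 1,931.6025 ≈ 237,548.5 × g
RCF_min = 11.18 × 6.4 × (43.95)² = 11.18 × 6.4 × 1,931.6025 ≈ 138,210 × g
ΔRCF = 237,548.5 − 138,210 = 99,338.5

ΔRCF ≈ 99300 ×g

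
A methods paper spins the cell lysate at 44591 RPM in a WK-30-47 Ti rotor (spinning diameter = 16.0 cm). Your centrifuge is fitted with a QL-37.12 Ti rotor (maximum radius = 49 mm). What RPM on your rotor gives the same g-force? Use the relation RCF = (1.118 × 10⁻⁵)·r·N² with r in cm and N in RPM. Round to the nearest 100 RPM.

Original rotor: r = 16.0 / 2 = 8 cm
RCF = 1.118 × 10⁻⁵ × r × N²
RCF_original = 1.118 × 10⁻⁵ × 8 × (44591)² = 1.118 × 10⁻⁵ × 8 × 1,988,357,281 ≈ 177,838.7 × g
Your rotor: r = 49 mm = 4.9 cm
177,838.7 = 1.118 × 10⁻⁵ × 4.9 × N²
N² = 177,838.7 / (5.4782 × 10⁻⁵) = 3,246,298,054
N ≈ √3,246,298,054 ≈ 56,976.3

≈ 57000 RPM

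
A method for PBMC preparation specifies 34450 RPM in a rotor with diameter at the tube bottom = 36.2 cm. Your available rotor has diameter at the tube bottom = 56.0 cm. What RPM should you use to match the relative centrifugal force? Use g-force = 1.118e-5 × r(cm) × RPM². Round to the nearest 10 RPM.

≈ 27700 RPM

Original rotor: r = 36.2 / 2 = 18.1 cm
RCF = 1.118 × 10⁻⁵ × r × N²
RCF_original = 1.118 × 10⁻⁵ × 18.1 × (34450)² = 1.118 × 10⁻⁵ × 18.1 × 1,186,802,500 ≈ 240,159 × g
Your rotor: r = 56.0 / 2 = 28 cm
240,159 = 1.118 × 10⁻⁵ × 28 × N²
N² = 240,159 / (31.304 × 10⁻⁵) = 767,183,108
N ≈ √767,183,108 ≈ 27,698.1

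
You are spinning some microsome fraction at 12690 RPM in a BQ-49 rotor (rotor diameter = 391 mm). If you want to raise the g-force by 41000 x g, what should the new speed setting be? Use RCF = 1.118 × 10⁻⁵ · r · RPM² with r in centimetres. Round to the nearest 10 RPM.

r = 391 mm / 2 = 195.5 mm = 19.55 cm
Current RCF = 1.118 × 10⁻⁵ × 19.55 × (12690)² = 1.118 × 10⁻⁵ × 19.55 × 161,036,100 ≈ 35,197.5 × g
Target RCF = 35,197.5 + 41,000 = 76,197.5 × g
N² = 76,197.5 / (21.8569 × 10⁻⁵) = 348,619,887
N ≈ √348,619,887 ≈ 18,671.4

≈ 18670 RPM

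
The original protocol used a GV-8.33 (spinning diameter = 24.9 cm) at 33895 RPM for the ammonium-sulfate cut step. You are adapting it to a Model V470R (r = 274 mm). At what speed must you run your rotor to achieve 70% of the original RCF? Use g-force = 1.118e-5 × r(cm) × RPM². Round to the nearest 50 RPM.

Original rotor: r = 24.9 / 2 = 12.45 cm
RCF = 1.118 × 10⁻⁵ × r × N²
RCF_original = 1.118 × 10⁻⁵ × 12.45 × (33895)² = 1.118 × 10⁻⁵ × 12.45 × 1,148,871,025 ≈ 159,912.5 × g
Target RCF = 0.7 × 159,912.5 ≈ 111,938.8 × g
Your rotor: r = 274 mm = 27.4 cm
111,938.8 = 1.118 × 10⁻⁵ × 27.4 × N²
N² = 111,938.8 / (30.6332 × 10⁻⁵) = 365,416,607
N ≈ √365,416,607 ≈ 19,115.9

≈ 19100 RPM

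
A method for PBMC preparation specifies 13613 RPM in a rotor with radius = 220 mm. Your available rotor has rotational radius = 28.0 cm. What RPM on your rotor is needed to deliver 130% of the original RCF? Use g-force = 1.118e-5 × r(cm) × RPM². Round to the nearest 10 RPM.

13760 RPM

Original rotor: r = 220 mm = 22.0 cm
RCF = 1.118 × 10⁻⁵ × r × N²
RCF_original = 1.118 × 10⁻⁵ × 22 × (13613)² = 1.118 × 10⁻⁵ × 22 × 185,313,769 ≈ 45,579.8 × g
Target RCF = 1.3 × 45,579.8 ≈ 59,253.7 × g
59,253.7 = 1.118 × 10⁻⁵ × 28 × N²
N² = 59,253.7 / (31.304 × 10⁻⁵) = 189,284,756
N ≈ √189,284,756 ≈ 13,758.1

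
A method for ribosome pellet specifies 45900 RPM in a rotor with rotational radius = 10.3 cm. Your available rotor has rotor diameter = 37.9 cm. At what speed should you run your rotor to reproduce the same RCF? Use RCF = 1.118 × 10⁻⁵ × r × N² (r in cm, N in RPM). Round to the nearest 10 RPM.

RCF = 1.118 × 10⁻⁵ × r × N²
RCF_original = 1.118 × 10⁻⁵ × 10.3 × (45900)² = 1.118 × 10⁻⁵ × 10.3 × 2,106,810,000 ≈ 242,607.6 × g
Your rotor: r = 37.9 / 2 = 18.95 cm
242,607.6 = 1.118 × 10⁻⁵ × 18.95 × N²
N² = 242,607.6 / (21.1861 × 10⁻⁵) = 1,145,126,286
N ≈ √1,145,126,286 ≈ 33,839.7

≈ 33840 RPM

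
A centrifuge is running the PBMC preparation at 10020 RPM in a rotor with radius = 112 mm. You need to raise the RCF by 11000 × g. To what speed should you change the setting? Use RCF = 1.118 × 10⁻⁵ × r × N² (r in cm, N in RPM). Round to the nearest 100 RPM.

13700 RPM

r = 112 mm = 11.2 cm
Current RCF = 1.118 × 10⁻⁵ × 11.2 × (10020)² = 1.118 × 10⁻⁵ × 11.2 × 100,400,400 ≈ 12,571.7 × g
Target RCF = 12,571.7 + 11,000 = 23,571.7 × g
N² = 23,571.7 / (12.5216 × 10⁻⁵) = 188,248,307
N ≈ √188,248,307 ≈ 13,720.4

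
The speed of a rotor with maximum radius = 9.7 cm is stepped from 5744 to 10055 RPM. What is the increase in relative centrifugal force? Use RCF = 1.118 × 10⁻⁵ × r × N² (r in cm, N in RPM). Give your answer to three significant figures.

≈ 7390 ×g

RCF₁ = 1.118 × 10⁻⁵ × 9.7 × (5744)² = 1.118 × 10⁻⁵ × 9.7 × 32,993,536 ≈ 3,578 × g
RCF₂ = 1.118 × 10⁻⁵ × 9.7 × (10055)² = 1.118 × 10⁻⁵ × 9.7 × 101,103,025 ≈ 10,964.2 × g
Increase = 10,964.2 − 3,578 = 7,386.2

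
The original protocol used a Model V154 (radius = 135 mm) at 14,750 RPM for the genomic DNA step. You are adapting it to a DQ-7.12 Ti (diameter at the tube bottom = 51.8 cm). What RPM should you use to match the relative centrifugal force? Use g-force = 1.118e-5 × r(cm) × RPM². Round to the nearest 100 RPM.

≈ 10600 RPM

Original rotor: r = 135 mm = 13.5 cm
RCF = 1.118 × 10⁻⁵ × r × N²
RCF_original = 1.118 × 10⁻⁵ × 13.5 × (14750)² = 1.118 × 10⁻⁵ × 13.5 × 217,562,500 ≈ 32,836.7 × g
Your rotor: r = 51.8 / 2 = 25.9 cm
32,836.7 = 1.118 × 10⁻⁵ × 25.9 × N²
N² = 32,836.7 / (28.9562 × 10⁻⁵) = 113,401,275
N ≈ √113,401,275 ≈ 10,649.0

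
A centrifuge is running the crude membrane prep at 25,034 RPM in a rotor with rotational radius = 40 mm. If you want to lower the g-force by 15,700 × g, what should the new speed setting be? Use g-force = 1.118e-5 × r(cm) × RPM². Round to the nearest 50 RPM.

r = 40 mm = 4.0 cm
Current RCF = 1.118 × 10⁻⁵ × 4 × (25034)² = 1.118 × 10⁻⁵ × 4 × 626,701,156 ≈ 28,026.1 × g
Target RCF = 28,026.1 − 15,700 = 12,326.1 × g
N² = 12,326.1 / (4.472 × 10⁻⁵) = 275,628,354
N ≈ √275,628,354 ≈ 16,602.1

16600 RPM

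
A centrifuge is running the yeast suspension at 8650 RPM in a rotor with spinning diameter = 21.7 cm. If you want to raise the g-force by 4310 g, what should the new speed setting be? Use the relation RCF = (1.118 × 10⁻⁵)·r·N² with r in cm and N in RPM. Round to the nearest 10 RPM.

≈ 10500 RPM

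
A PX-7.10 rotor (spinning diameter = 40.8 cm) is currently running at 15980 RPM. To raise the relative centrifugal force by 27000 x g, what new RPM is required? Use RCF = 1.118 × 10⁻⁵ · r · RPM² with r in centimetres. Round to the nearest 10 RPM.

19330 RPM

r = 40.8 / 2 = 20.4 cm
Current RCF = 1.118 × 10⁻⁵ × 20.4 × (15980)² = 1.118 × 10⁻⁵ × 20.4 × 255,360,400 ≈ 58,240.6 × g
Target RCF = 58,240.6 + 27,000 = 85,240.6 × g
N² = 85,240.6 / (22.8072 × 10⁻⁵) = 373,744,256
N ≈ √373,744,256 ≈ 19,332.5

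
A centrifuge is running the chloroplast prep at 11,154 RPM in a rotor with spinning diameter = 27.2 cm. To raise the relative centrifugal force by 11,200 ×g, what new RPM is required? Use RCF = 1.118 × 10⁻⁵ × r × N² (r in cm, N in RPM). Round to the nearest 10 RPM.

14070 RPM

r = 27.2 / 2 = 13.6 cm
Current RCF = 1.118 × 10⁻⁵ × 13.6 × (11154)² = 1.118 × 10⁻⁵ × 13.6 × 124,411,716 ≈ 18,916.6 × g
Target RCF = 18,916.6 + 11,200 = 30,116.6 × g
N² = 30,116.6 / (15.2048 × 10⁻⁵) = 198,072,977
N ≈ √198,072,977 ≈ 14,073.8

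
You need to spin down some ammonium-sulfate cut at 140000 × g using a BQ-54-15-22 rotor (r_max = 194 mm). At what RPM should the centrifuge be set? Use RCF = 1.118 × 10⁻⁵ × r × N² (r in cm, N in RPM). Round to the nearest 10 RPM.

r = 194 mm = 19.4 cm
140,000 = 1.118 × 10⁻⁵ × 19.4 × N²
N² = 140,000 / (21.6892 × 10⁻⁵) = 645,482,544
N ≈ √645,482,544 ≈ 25,406.3

N ≈ 25410 RPM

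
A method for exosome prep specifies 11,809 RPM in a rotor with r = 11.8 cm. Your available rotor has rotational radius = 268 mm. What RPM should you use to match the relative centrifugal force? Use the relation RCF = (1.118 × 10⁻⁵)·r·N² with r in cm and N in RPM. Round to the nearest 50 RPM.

RCF_original = 1.118 × 10⁻⁵ × 11.8 × (11809)² = 1.118 × 10⁻⁵ × 11.8 × 139,452,481 ≈ 18,397.1 × g
Your rotor: r = 268 mm = 26.8 cm
18,397.1 = 1.118 × 10⁻⁵ × 26.8 × N²
N² = 18,397.1 / (29.9624 × 10⁻⁵) = 61,400,622
N ≈ √61,400,622 ≈ 7,835.9

≈ 7850 RPM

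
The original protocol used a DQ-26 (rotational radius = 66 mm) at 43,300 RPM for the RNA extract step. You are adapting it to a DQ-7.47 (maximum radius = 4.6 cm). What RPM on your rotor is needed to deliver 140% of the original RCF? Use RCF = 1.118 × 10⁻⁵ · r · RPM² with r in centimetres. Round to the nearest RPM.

Original rotor: r = 66 mm = 6.6 cm
RCF = 1.118 × 10⁻⁵ × r × N²
RCF_original = 1.118 × 10⁻⁵ × 6.6 × (43300)² = 1.118 × 10⁻⁵ × 6.6 × 1,874,890,000 ≈ 138,344.4 × g
Target RCF = 1.4 × 138,344.4 ≈ 193,682.2 × g
193,682.2 = 1.118 × 10⁻⁵ × 4.6 × N²
N² = 193,682.2 / (5.1428 × 10⁻⁵) = 3,766,084,623
N ≈ √3,766,084,623 ≈ 61,368.4

61368 RPM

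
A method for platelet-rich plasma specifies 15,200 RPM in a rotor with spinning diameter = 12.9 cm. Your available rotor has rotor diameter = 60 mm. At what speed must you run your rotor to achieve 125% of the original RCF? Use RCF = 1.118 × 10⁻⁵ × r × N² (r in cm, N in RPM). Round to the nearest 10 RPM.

24920 RPM

Original rotor: r = 12.9 / 2 = 6.45 cm
RCF = 1.118 × 10⁻⁵ × r × N²
RCF_original = 1.118 × 10⁻⁵ × 6.45 × (15200)² = 1.118 × 10⁻⁵ × 6.45 × 231,040,000 ≈ 16,660.5 × g
Target RCF = 1.25 × 16,660.5 ≈ 20,825.6 × g
Your rotor: r = 60 mm / 2 = 30 mm = 3 cm
20,825.6 = 1.118 × 10⁻⁵ × 3 × N²
N² = 20,825.6 / (3.354 × 10⁻⁵) = 620,918,306
N ≈ √620,918,306 ≈ 24,918.2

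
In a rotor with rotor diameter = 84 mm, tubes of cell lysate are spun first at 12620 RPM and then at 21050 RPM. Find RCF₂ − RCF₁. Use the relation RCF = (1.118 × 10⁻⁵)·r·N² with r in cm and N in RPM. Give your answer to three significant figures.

≈ 13300 g

r = 84 mm / 2 = 42 mm = 4.2 cm
RCF₁ = 1.118 × 10⁻⁵ × 4.2 × (12620)² = 1.118 × 10⁻⁵ × 4.2 × 159,264,400 ≈ 7,478.4 × g
RCF₂ = 1.118 × 10⁻⁵ × 4.2 × (21050)² = 1.118 × 10⁻⁵ × 4.2 × 443,102,500 ≈ 20,806.3 × g
Increase = 20,806.3 − 7,478.4 = 13,327.9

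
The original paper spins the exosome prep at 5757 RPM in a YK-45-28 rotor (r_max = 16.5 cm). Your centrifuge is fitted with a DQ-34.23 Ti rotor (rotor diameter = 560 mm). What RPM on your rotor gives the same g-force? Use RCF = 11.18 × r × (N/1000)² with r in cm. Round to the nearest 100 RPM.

RCF_original = 11.18 × 16.5 × (5.757)² = 11.18 × 16.5 × 33.143049 ≈ 6,113.9 × g
Your rotor: r = 560 mm / 2 = 280 mm = 28 cm
6,113.9 = 11.18 × 28 × (N/1000)²
(N/1000)² = 6,113.9 / 313.04 = 19.53073
N = 1000 × √19.53073 ≈ 4,419.4

≈ 4400 RPM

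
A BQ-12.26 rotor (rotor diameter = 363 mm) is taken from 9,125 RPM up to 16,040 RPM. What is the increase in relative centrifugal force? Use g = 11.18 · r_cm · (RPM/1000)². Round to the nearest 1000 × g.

≈ 35000 g

r = 363 mm / 2 = 181.5 mm = 18.15 cm
RCF₁ = 11.18 × 18.15 × (9.125)² = 11.18 × 18.15 × 83.265625 ≈ 16,896 × g
RCF₂ = 11.18 × 18.15 × (16.04)² = 11.18 × 18.15 × 257.2816 ≈ 52,206.8 × g
Increase = 52,206.8 − 16,896 = 35,310.8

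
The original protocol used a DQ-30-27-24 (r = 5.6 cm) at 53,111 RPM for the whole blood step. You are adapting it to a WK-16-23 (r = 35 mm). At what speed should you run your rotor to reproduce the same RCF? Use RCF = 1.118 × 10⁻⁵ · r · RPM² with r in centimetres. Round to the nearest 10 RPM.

RCF_original = 1.118 × 10⁻⁵ × 5.6 × (53111)² = 1.118 × 10⁻⁵ × 5.6 × 2,820,778,321 ≈ 176,603.3 × g
Your rotor: r = 35 mm = 3.5 cm
176,603.3 = 1.118 × 10⁻⁵ × 3.5 × N²
N² = 176,603.3 / (3.913 × 10⁻⁵) = 4,513,245,592
N ≈ √4,513,245,592 ≈ 67,180.7

67180 RPM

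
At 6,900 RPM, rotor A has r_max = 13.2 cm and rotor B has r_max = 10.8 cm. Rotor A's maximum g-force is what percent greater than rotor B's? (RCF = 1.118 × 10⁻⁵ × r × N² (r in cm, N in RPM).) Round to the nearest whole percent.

22%

At equal RPM, RCF scales linearly with r: ratio = 13.2 / 10.8 = 1.2222.
So rotor A delivers 22.2% more g-force.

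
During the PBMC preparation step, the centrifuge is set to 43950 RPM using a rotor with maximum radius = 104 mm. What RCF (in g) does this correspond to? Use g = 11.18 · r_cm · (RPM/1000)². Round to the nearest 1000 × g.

r = 104 mm = 10.4 cm
RCF = 11.18 × 10.4 × (43.95)² = 11.18 × 10.4 × 1,931.6025 ≈ 224,591.3 × g

225000 g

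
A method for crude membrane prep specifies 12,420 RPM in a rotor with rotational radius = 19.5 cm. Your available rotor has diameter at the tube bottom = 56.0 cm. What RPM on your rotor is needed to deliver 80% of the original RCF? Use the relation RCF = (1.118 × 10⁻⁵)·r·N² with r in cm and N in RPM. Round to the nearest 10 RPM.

≈ 9270 RPM

RCF = 1.118 × 10⁻⁵ × r × N²
RCF_original = 1.118 × 10⁻⁵ × 19.5 × (12420)² = 1.118 × 10⁻⁵ × 19.5 × 154,256,400 ≈ 33,629.4 × g
Target RCF = 0.8 × 33,629.4 ≈ 26,903.5 × g
Your rotor: r = 56.0 / 2 = 28 cm
26,903.5 = 1.118 × 10⁻⁵ × 28 × N²
N² = 26,903.5 / (31.304 × 10⁻⁵) = 85,942,691
N ≈ √85,942,691 ≈ 9,270.5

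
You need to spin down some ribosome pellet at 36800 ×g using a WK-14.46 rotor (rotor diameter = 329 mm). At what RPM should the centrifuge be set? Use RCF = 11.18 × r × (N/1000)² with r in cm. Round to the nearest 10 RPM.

N ≈ 14150 RPM

r = 329 mm / 2 = 164.5 mm = 16.45 cm
36,800 = 11.18 × 16.45 × (N/1000)²
(N/1000)² = 36,800 / 183.911 = 200.0968
N = 1000 × √200.0968 ≈ 14,145.6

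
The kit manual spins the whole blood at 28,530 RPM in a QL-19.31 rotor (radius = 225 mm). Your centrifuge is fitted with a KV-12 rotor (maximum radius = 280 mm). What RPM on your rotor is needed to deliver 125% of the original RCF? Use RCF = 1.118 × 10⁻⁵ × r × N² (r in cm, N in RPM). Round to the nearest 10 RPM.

28590 RPM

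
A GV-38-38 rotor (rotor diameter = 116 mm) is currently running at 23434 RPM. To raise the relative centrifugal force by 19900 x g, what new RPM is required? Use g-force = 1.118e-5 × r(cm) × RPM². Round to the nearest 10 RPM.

29260 RPM

r = 116 mm / 2 = 58 mm = 5.8 cm
Current RCF = 1.118 × 10⁻⁵ × 5.8 × (23434)² = 1.118 × 10⁻⁵ × 5.8 × 549,152,356 ≈ 35,609.2 × g
Target RCF = 35,609.2 + 19,900 = 55,509.2 × g
N² = 55,509.2 / (6.4844 × 10⁻⁵) = 856,042,194
N ≈ √856,042,194 ≈ 29,258.2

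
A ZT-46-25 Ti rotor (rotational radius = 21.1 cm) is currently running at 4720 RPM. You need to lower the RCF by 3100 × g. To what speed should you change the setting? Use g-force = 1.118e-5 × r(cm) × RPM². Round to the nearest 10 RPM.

Current RCF = 1.118 × 10⁻⁵ × 21.1 × (4720)² = 1.118 × 10⁻⁵ × 21.1 × 22,278,400 ≈ 5,255.4 × g
Target RCF = 5,255.4 − 3,100 = 2,155.4 × g
N² = 2,155.4 / (23.5898 × 10⁻⁵) = 9,137,000
N ≈ √9,137,000 ≈ 3,022.7

3020 RPM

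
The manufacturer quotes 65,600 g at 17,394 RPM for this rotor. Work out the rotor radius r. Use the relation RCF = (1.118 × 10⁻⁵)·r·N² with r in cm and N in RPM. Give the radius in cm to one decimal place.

19.4 cm

65600 = 1.118 × 10⁻⁵ × r × (17394)²
r = 65600 / (1.118 × 10⁻⁵ × 302,551,236) = 65600 / 3382.523 ≈ 19.394 cm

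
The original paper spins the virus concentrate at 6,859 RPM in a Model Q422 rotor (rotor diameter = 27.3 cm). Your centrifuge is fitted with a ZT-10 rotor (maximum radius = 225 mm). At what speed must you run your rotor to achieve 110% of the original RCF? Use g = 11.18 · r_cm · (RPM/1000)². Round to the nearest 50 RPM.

≈ 5600 RPM

Original rotor: r = 27.3 / 2 = 13.65 cm
RCF_original = 11.18 × 13.65 × (6.859)² = 11.18 × 13.65 × 47.045881 ≈ 7,179.5 × g
Target RCF = 1.1 × 7,179.5 ≈ 7,897.5 × g
Your rotor: r = 225 mm = 22.5 cm
7,897.5 = 11.18 × 22.5 × (N/1000)²
(N/1000)² = 7,897.5 / 251.55 = 31.39535
N = 1000 × √31.39535 ≈ 5,603.2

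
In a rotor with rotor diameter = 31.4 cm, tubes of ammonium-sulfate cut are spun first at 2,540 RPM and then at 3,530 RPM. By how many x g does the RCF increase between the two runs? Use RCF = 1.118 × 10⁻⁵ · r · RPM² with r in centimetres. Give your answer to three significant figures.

r = 31.4 / 2 = 15.7 cm
RCF₁ = 1.118 × 10⁻⁵ × 15.7 × (2540)² = 1.118 × 10⁻⁵ × 15.7 × 6,451,600 ≈ 1,132.4 × g
RCF₂ = 1.118 × 10⁻⁵ × 15.7 × (3530)² = 1.118 × 10⁻⁵ × 15.7 × 12,460,900 ≈ 2,187.2 × g
Increase = 2,187.2 − 1,132.4 = 1,054.8

1050 x g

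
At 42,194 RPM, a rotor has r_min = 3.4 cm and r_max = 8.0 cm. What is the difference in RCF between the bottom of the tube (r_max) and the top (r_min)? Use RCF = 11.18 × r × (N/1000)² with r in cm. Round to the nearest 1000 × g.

≈ 92000 ×g

RCF_max = 11.18 × 8 × (42.194)² = 11.18 × 8 × 1,780.333636 ≈ 159,233 × g
RCF_min = 11.18 × 3.4 × (42.194)² = 11.18 × 3.4 × 1,780.333636 ≈ 67,674 × g
ΔRCF = 159,233 − 67,674 = 91,559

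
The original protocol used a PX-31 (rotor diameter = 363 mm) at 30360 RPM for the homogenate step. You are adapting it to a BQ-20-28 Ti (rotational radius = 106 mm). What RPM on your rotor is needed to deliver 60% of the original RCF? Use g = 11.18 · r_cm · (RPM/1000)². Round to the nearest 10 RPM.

≈ 30770 RPM

Original rotor: r = 363 mm / 2 = 181.5 mm = 18.15 cm
RCF_original = 11.18 × 18.15 × (30.36)² = 11.18 × 18.15 × 921.7296 ≈ 187,034.6 × g
Target RCF = 0.6 × 187,034.6 ≈ 112,220.8 × g
Your rotor: r = 106 mm = 10.6 cm
112,220.8 = 11.18 × 10.6 × (N/1000)²
(N/1000)² = 112,220.8 / 118.508 = 946.947
N = 1000 × √946.947 ≈ 30,772.5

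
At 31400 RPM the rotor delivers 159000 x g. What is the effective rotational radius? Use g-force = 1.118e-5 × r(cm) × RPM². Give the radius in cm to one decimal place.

RCF = 1.118 × 10⁻⁵ × r × N²
159000 = 1.118 × 10⁻⁵ × r × (31400)²
r = 159000 / (1.118 × 10⁻⁵ × 985,960,000) = 159000 / 11023.03 ≈ 14.424 cm

14.4 cm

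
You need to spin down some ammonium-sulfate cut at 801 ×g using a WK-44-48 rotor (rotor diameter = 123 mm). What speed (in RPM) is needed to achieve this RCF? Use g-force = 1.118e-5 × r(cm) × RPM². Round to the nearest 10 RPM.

3410 RPM

r = 123 mm / 2 = 61.5 mm = 6.15 cm
801 = 1.118 × 10⁻⁵ × 6.15 × N²
N² = 801 / (6.8757 × 10⁻⁵) = 11,649,723
N ≈ √11,649,723 ≈ 3,413.2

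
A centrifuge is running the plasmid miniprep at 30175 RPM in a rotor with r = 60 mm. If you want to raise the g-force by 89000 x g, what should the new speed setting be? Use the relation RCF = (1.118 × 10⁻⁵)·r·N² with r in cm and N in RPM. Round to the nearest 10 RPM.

r = 60 mm = 6.0 cm
Current RCF = 1.118 × 10⁻⁵ × 6 × (30175)² = 1.118 × 10⁻⁵ × 6 × 910,530,625 ≈ 61,078.4 × g
Target RCF = 61,078.4 + 89,000 = 150,078.4 × g
N² = 150,078.4 / (6.708 × 10⁻⁵) = 2,237,304,711
N ≈ √2,237,304,711 ≈ 47,300.2

≈ 47300 RPM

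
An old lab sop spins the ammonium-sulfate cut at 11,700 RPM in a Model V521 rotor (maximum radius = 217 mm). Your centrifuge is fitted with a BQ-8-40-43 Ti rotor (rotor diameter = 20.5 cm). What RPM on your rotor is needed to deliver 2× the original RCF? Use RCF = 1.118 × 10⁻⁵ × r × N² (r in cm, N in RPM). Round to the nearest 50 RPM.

Original rotor: r = 217 mm = 21.7 cm
RCF = 1.118 × 10⁻⁵ × r × N²
RCF_original = 1.118 × 10⁻⁵ × 21.7 × (11700)² = 1.118 × 10⁻⁵ × 21.7 × 136,890,000 ≈ 33,210.3 × g
Target RCF = 2 × 33,210.3 ≈ 66,420.6 × g
Your rotor: r = 20.5 / 2 = 10.25 cm
66,420.6 = 1.118 × 10⁻⁵ × 10.25 × N²
N² = 66,420.6 / (11.4595 × 10⁻⁵) = 579,611,676
N ≈ √579,611,676 ≈ 24,075.1

≈ 24100 RPM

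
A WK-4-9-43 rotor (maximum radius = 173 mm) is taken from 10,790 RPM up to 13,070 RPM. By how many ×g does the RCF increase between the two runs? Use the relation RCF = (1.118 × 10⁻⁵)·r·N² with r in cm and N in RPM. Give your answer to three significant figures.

≈ 10500 ×g

r = 173 mm = 17.3 cm
RCF₁ = 1.118 × 10⁻⁵ × 17.3 × (10790)² = 1.118 × 10⁻⁵ × 17.3 × 116,424,100 ≈ 22,518.1 × g
RCF₂ = 1.118 × 10⁻⁵ × 17.3 × (13070)² = 1.118 × 10⁻⁵ × 17.3 × 170,824,900 ≈ 33,039.9 × g
Increase = 33,039.9 − 22,518.1 = 10,521.8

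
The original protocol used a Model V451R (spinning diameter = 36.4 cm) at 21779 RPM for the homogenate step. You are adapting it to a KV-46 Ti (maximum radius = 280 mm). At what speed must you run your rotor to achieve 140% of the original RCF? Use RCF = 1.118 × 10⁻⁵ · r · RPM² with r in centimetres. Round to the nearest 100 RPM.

≈ 20800 RPM

Original rotor: r = 36.4 / 2 = 18.2 cm
RCF_original = 1.118 × 10⁻⁵ × 18.2 × (21779)² = 1.118 × 10⁻⁵ × 18.2 × 474,324,841 ≈ 96,513.7 × g
Target RCF = 1.4 × 96,513.7 ≈ 135,119.2 × g
Your rotor: r = 280 mm = 28.0 cm
135,119.2 = 1.118 × 10⁻⁵ × 28 × N²
N² = 135,119.2 / (31.304 × 10⁻⁵) = 431,635,574
N ≈ √431,635,574 ≈ 20,775.8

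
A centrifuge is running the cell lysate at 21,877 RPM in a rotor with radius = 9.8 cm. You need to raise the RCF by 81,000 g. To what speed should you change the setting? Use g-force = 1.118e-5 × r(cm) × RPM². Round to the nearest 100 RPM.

N₂ ≈ 34900 RPM

Current RCF = 1.118 × 10⁻⁵ × 9.8 × (21877)² = 1.118 × 10⁻⁵ × 9.8 × 478,603,129 ≈ 52,437.7 × g
Target RCF = 52,437.7 + 81,000 = 133,437.7 × g
N² = 133,437.7 / (10.9564 × 10⁻⁵) = 1,217,897,302
N ≈ √1,217,897,302 ≈ 34,898.4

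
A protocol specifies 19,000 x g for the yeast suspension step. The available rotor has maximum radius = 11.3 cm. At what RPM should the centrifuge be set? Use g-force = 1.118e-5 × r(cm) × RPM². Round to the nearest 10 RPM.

≈ 12260 RPM

19,000 = 1.118 × 10⁻⁵ × 11.3 × N²
N² = 19,000 / (12.6334 × 10⁻⁵) = 150,394,985
N ≈ √150,394,985 ≈ 12,263.6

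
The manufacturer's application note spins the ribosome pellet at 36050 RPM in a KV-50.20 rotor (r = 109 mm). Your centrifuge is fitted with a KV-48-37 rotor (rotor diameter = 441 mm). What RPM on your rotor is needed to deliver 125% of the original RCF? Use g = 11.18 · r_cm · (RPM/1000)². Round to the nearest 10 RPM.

Original rotor: r = 109 mm = 10.9 cm
RCF_original = 11.18 × 10.9 × (36.05)² = 11.18 × 10.9 × 1,299.6025 ≈ 158,372.2 × g
Target RCF = 1.25 × 158,372.2 ≈ 197,965.2 × g
Your rotor: r = 441 mm / 2 = 220.5 mm = 22.05 cm
197,965.2 = 11.18 × 22.05 × (N/1000)²
(N/1000)² = 197,965.2 / 246.519 = 803.0424
N = 1000 × √803.0424 ≈ 28,338.0

≈ 28340 RPM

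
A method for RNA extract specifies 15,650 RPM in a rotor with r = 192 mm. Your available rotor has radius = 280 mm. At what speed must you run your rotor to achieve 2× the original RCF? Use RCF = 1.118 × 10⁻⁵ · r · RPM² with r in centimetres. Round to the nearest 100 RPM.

18300 RPM

Original rotor: r = 192 mm = 19.2 cm
RCF_original = 1.118 × 10⁻⁵ × 19.2 × (15650)² = 1.118 × 10⁻⁵ × 19.2 × 244,922,500 ≈ 52,574.1 × g
Target RCF = 2 × 52,574.1 ≈ 105,148.2 × g
Your rotor: r = 280 mm = 28.0 cm
105,148.2 = 1.118 × 10⁻⁵ × 28 × N²
N² = 105,148.2 / (31.304 × 10⁻⁵) = 335,893,815
N ≈ √335,893,815 ≈ 18,327.4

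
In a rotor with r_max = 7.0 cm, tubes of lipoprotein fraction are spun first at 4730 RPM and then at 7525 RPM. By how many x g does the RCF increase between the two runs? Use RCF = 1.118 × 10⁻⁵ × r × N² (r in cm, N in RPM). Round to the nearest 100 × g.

≈ 2700 x g

RCF₁ = 1.118 × 10⁻⁵ × 7 × (4730)² = 1.118 × 10⁻⁵ × 7 × 22,372,900 ≈ 1,750.9 × g
RCF₂ = 1.118 × 10⁻⁵ × 7 × (7525)² = 1.118 × 10⁻⁵ × 7 × 56,625,625 ≈ 4,431.5 × g
Increase = 4,431.5 − 1,750.9 = 2,680.6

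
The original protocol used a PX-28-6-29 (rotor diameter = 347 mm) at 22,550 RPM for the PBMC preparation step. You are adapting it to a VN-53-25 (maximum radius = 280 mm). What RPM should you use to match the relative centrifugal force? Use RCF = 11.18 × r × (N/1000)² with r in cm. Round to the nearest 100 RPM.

Original rotor: r = 347 mm / 2 = 173.5 mm = 17.35 cm
RCF_original = 11.18 × 17.35 × (22.55)² = 11.18 × 17.35 × 508.5025 ≈ 98,635.8 × g
Your rotor: r = 280 mm = 28.0 cm
98,635.8 = 11.18 × 28 × (N/1000)²
(N/1000)² = 98,635.8 / 313.04 = 315.0901
N = 1000 × √315.0901 ≈ 17,750.8

≈ 17800 RPM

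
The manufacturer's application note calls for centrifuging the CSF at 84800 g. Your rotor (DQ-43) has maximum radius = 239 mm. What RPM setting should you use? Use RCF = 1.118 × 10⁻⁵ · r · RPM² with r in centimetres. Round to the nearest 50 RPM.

r = 239 mm = 23.9 cm
84,800 = 1.118 × 10⁻⁵ × 23.9 × N²
N² = 84,800 / (26.7202 × 10⁻⁵) = 317,362,894
N ≈ √317,362,894 ≈ 17,814.7

17800 RPM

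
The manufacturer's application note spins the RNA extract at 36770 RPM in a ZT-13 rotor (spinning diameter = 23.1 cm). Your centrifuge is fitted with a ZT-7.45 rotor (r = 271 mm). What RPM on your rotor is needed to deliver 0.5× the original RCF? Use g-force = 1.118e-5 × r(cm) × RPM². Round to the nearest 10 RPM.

16970 RPM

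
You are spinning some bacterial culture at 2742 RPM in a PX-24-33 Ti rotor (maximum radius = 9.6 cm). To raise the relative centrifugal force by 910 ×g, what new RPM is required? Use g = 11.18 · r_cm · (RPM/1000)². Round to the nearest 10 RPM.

4000 RPM

Current RCF = 11.18 × 9.6 × (2.742)² = 11.18 × 9.6 × 7.518564 ≈ 807 × g
Target RCF = 807 + 910 = 1,717 × g
(N/1000)² = 1,717 / 107.328 = 15.99769
N = 1000 × √15.99769 ≈ 3,999.7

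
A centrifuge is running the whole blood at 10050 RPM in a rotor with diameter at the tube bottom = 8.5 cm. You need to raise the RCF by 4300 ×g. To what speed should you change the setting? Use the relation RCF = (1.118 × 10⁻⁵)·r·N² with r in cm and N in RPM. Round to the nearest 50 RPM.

r = 8.5 / 2 = 4.25 cm
Current RCF = 1.118 × 10⁻⁵ × 4.25 × (10050)² = 1.118 × 10⁻⁵ × 4.25 × 101,002,500 ≈ 4,799.1 × g
Target RCF = 4,799.1 + 4,300 = 9,099.1 × g
N² = 9,099.1 / (4.7515 × 10⁻⁵) = 191,499,526
N ≈ √191,499,526 ≈ 13,838.3

≈ 13850 RPM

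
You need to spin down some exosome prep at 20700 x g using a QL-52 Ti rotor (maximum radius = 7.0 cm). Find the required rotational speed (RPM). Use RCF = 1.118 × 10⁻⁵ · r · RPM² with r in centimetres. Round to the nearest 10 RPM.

RCF = 1.118 × 10⁻⁵ × r × N²
20,700 = 1.118 × 10⁻⁵ × 7 × N²
N² = 20,700 / (7.826 × 10⁻⁵) = 264,502,939
N ≈ √264,502,939 ≈ 16,263.5

≈ 16260 RPM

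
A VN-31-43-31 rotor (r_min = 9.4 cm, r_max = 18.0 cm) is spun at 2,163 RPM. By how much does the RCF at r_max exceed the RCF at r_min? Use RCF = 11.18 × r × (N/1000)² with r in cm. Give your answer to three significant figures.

RCF_max = 11.18 × 18 × (2.163)² = 11.18 × 18 × 4.678569 ≈ 941.5 × g
RCF_min = 11.18 × 9.4 × (2.163)² = 11.18 × 9.4 × 4.678569 ≈ 491.7 × g
ΔRCF = 941.5 − 491.7 = 449.8

450 g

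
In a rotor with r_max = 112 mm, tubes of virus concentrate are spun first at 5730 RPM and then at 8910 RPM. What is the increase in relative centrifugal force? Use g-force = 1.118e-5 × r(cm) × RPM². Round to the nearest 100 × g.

r = 112 mm = 11.2 cm
RCF₁ = 1.118 × 10⁻⁵ × 11.2 × (5730)² = 1.118 × 10⁻⁵ × 11.2 × 32,832,900 ≈ 4,111.2 × g
RCF₂ = 1.118 × 10⁻⁵ × 11.2 × (8910)² = 1.118 × 10⁻⁵ × 11.2 × 79,388,100 ≈ 9,940.7 × g
Increase = 9,940.7 − 4,111.2 = 5,829.5

5800 ×g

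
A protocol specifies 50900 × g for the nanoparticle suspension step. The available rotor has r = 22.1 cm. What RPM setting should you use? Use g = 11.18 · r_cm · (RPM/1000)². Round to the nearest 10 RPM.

14350 RPM

RCF = 11.18 × r × (N/1000)²
50,900 = 11.18 × 22.1 × (N/1000)²
(N/1000)² = 50,900 / 247.078 = 206.0078
N = 1000 × √206.0078 ≈ 14,353.0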